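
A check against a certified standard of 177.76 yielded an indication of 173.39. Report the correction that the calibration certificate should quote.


Correction = standard - reading
= 177.76 - 173.39
= 4.3700

4.3700


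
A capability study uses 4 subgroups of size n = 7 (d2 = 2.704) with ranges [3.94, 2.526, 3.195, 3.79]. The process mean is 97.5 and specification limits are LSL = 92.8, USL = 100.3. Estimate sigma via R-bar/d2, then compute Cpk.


R_bar = (3.94 + 2.526 + 3.195 + 3.79) / 4 = 3.36275
sigma = R_bar / d2 = 3.36275 / 2.704 = 1.2436206
Cp = (USL - LSL)/(6*sigma) = (100.3 - 92.8)/(6*1.2436206) = 1.0051
Cpu = (100.3 - 97.5)/(3*1.2436206) = 0.7505
Cpl = (97.5 - 92.8)/(3*1.2436206) = 1.2598
Cpk = min(Cpu, Cpl) = 0.7505

0.7505


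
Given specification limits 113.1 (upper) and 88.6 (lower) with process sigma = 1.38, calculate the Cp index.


Cp = (USL - LSL) / (6 * sigma)
= (113.1 - 88.6) / (6 * 1.38)
= 24.5000 / 8.2800
= 2.9589

2.9589


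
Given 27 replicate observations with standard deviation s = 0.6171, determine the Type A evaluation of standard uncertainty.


u_A = s / sqrt(n)
u_A = 0.6171 / sqrt(27)
u_A = 0.6171 / 5.1961524
u_A = 0.1188

0.1188


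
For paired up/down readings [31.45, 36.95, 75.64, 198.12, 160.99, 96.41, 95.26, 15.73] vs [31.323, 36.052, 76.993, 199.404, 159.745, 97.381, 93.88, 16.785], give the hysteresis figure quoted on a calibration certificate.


|31.45 - 31.323| = 0.1270
|36.95 - 36.052| = 0.8980
|75.64 - 76.993| = 1.3530
|198.12 - 199.404| = 1.2840
|160.99 - 159.745| = 1.2450
|96.41 - 97.381| = 0.9710
|95.26 - 93.88| = 1.3800
|15.73 - 16.785| = 1.0550
hysteresis = max(diffs) = 1.3800

1.3800


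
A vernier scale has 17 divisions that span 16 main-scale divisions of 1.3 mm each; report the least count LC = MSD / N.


LC = MSD / n_div
= 1.3 / 17
= 0.0765

0.0765


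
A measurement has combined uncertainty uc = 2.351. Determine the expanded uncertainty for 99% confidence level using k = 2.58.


U = k * uc
U = 2.58 * 2.351
U = 6.0656

6.0656


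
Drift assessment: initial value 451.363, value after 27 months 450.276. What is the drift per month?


rate = (v2 - v1) / months
= (450.276 - 451.363) / 27
= -1.0870 / 27
= -0.0403

-0.0403


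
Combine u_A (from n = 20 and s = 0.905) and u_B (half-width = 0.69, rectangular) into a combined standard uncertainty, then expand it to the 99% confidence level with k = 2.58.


u_A = s / sqrt(n) = 0.905 / sqrt(20) = 0.20236415
u_B = half_width / sqrt(3) = 0.69 / sqrt(3) = 0.39837169
uc = sqrt(u_A^2 + u_B^2) = sqrt(0.20236415^2 + 0.39837169^2) = 0.44682351
U = k * uc = 2.58 * 0.44682351
U = 1.1528

1.1528


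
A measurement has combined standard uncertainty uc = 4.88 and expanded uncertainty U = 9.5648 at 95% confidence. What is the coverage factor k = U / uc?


k = U / uc
k = 9.5648 / 4.88
k = 1.96

1.96


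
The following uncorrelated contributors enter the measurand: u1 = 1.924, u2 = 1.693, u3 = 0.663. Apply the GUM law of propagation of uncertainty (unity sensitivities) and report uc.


uc = sqrt(1.924^2 + 1.693^2 + 0.663^2)
uc = sqrt(7.007594)
uc = 2.6472

2.6472


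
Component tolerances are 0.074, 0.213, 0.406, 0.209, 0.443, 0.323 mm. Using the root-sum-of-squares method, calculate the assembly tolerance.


RSS = sqrt(0.074^2 + 0.213^2 + 0.406^2 + 0.209^2 + 0.443^2 + 0.323^2)
= sqrt(0.55994)
= 0.7483

0.7483


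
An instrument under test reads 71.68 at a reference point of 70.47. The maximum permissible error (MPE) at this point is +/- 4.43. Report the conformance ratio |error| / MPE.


e = indication - reference = 71.68 - 70.47 = 1.2100
|e| = 1.2100
ratio = |e| / MPE = 1.2100 / 4.43
ratio = 0.2731

0.2731


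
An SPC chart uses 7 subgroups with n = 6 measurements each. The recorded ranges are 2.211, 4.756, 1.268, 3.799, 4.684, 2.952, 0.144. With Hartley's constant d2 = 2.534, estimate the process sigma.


R_bar = (2.211 + 4.756 + 1.268 + 3.799 + 4.684 + 2.952 + 0.144) / 7
R_bar = 19.814 / 7 = 2.8305714
sigma_hat = R_bar / d2 = 2.8305714 / 2.534 = 1.1170

1.1170


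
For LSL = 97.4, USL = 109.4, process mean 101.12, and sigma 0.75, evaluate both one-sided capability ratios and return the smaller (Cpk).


Cpu = (USL - mean) / (3*sigma) = (109.4 - 101.12) / (3*0.75) = 3.6800
Cpl = (mean - LSL) / (3*sigma) = (101.12 - 97.4) / (3*0.75) = 1.6533
Cpk = min(Cpu, Cpl) = 1.6533

1.6533


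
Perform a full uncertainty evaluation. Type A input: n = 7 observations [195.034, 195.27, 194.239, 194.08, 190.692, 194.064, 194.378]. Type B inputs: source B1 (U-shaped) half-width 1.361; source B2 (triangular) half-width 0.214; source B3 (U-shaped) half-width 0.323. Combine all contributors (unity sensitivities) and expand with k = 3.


mean = (195.034 + 195.27 + 194.239 + 194.08 + 190.692 + 194.064 + 194.378) / 7 = 193.9652857
s = sqrt(sum((x - mean)^2)/(n-1)) = 1.5180572
u_A = s / sqrt(n) = 1.5180572 / sqrt(7) = 0.57377169
u_B1 = 1.361 / sqrt(2) = 0.96237233
u_B2 = 0.214 / sqrt(6) = 0.087365134
u_B3 = 0.323 / sqrt(2) = 0.22839549
uc = sqrt(0.57377169^2 + 0.96237233^2 + 0.087365134^2 + 0.22839549^2) = 1.1468093
U = k * uc = 3 * 1.1468093
U = 3.4404

3.4404


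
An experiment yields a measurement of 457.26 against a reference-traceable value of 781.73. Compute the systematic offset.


Systematic error = measured - true
= 457.26 - 781.73
= -324.4700

-324.4700


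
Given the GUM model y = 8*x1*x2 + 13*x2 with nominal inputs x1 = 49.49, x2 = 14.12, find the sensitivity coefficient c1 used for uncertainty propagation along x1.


y = 8*x1*x2 + 13*x2
dy/dx1 = 8*x2
Evaluate at x2 = 14.12: c1 = 8 * 14.12
c1 = 112.9600

112.9600


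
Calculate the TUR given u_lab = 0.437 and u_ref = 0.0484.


TUR = u_lab / u_ref
= 0.437 / 0.0484
= 9.0289

9.0289


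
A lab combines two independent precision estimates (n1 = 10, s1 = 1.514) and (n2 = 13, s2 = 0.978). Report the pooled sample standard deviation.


s_p = sqrt(((n1-1)*s1^2 + (n2-1)*s2^2) / (n1+n2-2))
numerator = (10-1)*1.514^2 + (13-1)*0.978^2 = 20.629764 + 11.477808 = 32.107572
denominator = 10 + 13 - 2 = 21
s_p^2 = 32.107572 / 21 = 1.528932
s_p = sqrt(1.528932) = 1.2365

1.2365


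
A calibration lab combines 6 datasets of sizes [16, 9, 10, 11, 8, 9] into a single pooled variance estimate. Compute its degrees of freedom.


nu = sum_i (n_i - 1)
nu = ((16 - 1) + (9 - 1) + (10 - 1) + (11 - 1) + (8 - 1) + (9 - 1))
nu = 15 + 8 + 9 + 10 + 7 + 8
nu = 57

57


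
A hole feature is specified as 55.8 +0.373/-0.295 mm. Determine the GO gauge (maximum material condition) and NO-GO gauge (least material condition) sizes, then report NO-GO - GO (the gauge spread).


GO = nominal - lower_tol (smallest hole = maximum material condition)
GO = 55.8 - 0.295 = 55.505
NO-GO = nominal + upper_tol (largest hole = least material condition)
NO-GO = 55.8 + 0.373 = 56.173
spread = NO-GO - GO = 56.173 - 55.505 = 0.6680

0.6680


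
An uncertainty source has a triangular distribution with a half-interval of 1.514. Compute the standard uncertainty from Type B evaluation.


u_B = half_width / sqrt(6)
u_B = 1.514 / 2.4494897
u_B = 0.6181

0.6181


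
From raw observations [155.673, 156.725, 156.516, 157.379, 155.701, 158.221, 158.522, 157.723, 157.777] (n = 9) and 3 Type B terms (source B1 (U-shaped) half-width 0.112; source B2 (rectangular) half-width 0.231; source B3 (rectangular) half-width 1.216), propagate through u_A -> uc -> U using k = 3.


mean = (155.673 + 156.725 + 156.516 + 157.379 + 155.701 + 158.221 + 158.522 + 157.723 + 157.777) / 9 = 157.1374444
s = sqrt(sum((x - mean)^2)/(n-1)) = 1.0407699
u_A = s / sqrt(n) = 1.0407699 / sqrt(9) = 0.3469233
u_B1 = 0.112 / sqrt(2) = 0.079195959
u_B2 = 0.231 / sqrt(3) = 0.13336791
u_B3 = 1.216 / sqrt(3) = 0.70205793
uc = sqrt(0.3469233^2 + 0.079195959^2 + 0.13336791^2 + 0.70205793^2) = 0.79831079
U = k * uc = 3 * 0.79831079
U = 2.3949

2.3949


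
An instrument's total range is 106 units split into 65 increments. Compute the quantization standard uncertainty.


resolution = range / divisions
resolution = 106 / 65 = 1.6307692
u_res = resolution / (2*sqrt(3))
u_res = 1.6307692 / 3.4641016
u_res = 0.4708

0.4708


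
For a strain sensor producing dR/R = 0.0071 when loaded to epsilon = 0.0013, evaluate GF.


GF = (dR/R) / epsilon
= 0.0071 / 0.0013
= 5.4615

5.4615


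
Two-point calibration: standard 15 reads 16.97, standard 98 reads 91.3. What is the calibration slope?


slope = (y2 - y1) / (x2 - x1)
= (91.3 - 16.97) / (98 - 15)
= 74.3300 / 83
= 0.8955

0.8955


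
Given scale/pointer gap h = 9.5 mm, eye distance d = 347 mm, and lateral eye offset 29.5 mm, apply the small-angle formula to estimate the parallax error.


error = h * offset / d
= 9.5 * 29.5 / 347
= 0.8076

0.8076


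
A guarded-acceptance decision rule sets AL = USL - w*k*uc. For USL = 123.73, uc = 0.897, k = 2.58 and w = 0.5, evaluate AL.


U = k * uc = 2.58 * 0.897 = 2.31426
guard band g = w * U = 0.5 * 2.31426 = 1.15713
AL = USL - g = 123.73 - 1.15713
AL = 122.5729

122.5729


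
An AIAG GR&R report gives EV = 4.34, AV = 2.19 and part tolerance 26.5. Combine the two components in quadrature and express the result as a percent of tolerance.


GRR = sqrt(EV^2 + AV^2) = sqrt(4.34^2 + 2.19^2) = 4.8612447
%GRR = GRR / tol * 100 = 4.8612447 / 26.5 * 100
%GRR = 18.3443

18.3443


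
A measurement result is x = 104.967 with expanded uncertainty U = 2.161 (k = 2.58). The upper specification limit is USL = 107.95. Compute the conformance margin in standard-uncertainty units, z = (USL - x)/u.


u = U / k = 2.161 / 2.58 = 0.8375969
margin = |USL - x| = |107.95 - 104.967| = 2.983
z = margin / u = 2.983 / 0.8375969
z = 3.5614

3.5614


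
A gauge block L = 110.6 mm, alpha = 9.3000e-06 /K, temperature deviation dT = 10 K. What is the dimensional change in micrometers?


dL = L * alpha * dT
= 110.6 * 9.3000e-06 * 10
= 0.0102858 mm
dL_um = 0.0102858 * 1000 = 10.2858 um

10.2858


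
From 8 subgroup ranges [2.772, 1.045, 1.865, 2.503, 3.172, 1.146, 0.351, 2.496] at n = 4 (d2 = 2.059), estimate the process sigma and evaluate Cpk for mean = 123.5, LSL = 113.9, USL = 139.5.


R_bar = (2.772 + 1.045 + 1.865 + 2.503 + 3.172 + 1.146 + 0.351 + 2.496) / 8 = 1.91875
sigma = R_bar / d2 = 1.91875 / 2.059 = 0.93188441
Cp = (USL - LSL)/(6*sigma) = (139.5 - 113.9)/(6*0.93188441) = 4.5785
Cpu = (139.5 - 123.5)/(3*0.93188441) = 5.7232
Cpl = (123.5 - 113.9)/(3*0.93188441) = 3.4339
Cpk = min(Cpu, Cpl) = 3.4339

3.4339


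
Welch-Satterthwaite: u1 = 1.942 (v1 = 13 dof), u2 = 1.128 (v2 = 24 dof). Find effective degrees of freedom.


uc = sqrt(u1^2 + u2^2) = sqrt(1.942^2 + 1.128^2) = 2.245829
v_eff = uc^4 / (u1^4/v1 + u2^4/v2)
= 2.245829^4 / (1.942^4/13 + 1.128^4/24)
= 25.439393 / 1.161548
v_eff = 21.9013

21.9013


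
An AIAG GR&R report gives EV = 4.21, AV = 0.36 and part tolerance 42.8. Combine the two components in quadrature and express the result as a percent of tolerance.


GRR = sqrt(EV^2 + AV^2) = sqrt(4.21^2 + 0.36^2) = 4.2253639
%GRR = GRR / tol * 100 = 4.2253639 / 42.8 * 100
%GRR = 9.8723

9.8723


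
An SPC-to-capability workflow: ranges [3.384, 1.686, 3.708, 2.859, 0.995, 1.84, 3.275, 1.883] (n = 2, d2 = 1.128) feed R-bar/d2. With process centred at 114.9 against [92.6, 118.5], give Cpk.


R_bar = (3.384 + 1.686 + 3.708 + 2.859 + 0.995 + 1.84 + 3.275 + 1.883) / 8 = 2.45375
sigma = R_bar / d2 = 2.45375 / 1.128 = 2.1753103
Cp = (USL - LSL)/(6*sigma) = (118.5 - 92.6)/(6*2.1753103) = 1.9844
Cpu = (118.5 - 114.9)/(3*2.1753103) = 0.5516
Cpl = (114.9 - 92.6)/(3*2.1753103) = 3.4171
Cpk = min(Cpu, Cpl) = 0.5516

0.5516


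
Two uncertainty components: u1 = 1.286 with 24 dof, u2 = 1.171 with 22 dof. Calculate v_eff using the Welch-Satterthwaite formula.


uc = sqrt(u1^2 + u2^2) = sqrt(1.286^2 + 1.171^2) = 1.7392633
v_eff = uc^4 / (u1^4/v1 + u2^4/v2)
= 1.7392633^4 / (1.286^4/24 + 1.171^4/22)
= 9.1508478 / 0.19942832
v_eff = 45.8854

45.8854


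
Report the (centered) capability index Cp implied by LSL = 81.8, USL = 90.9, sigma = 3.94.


Cp = (USL - LSL) / (6 * sigma)
= (90.9 - 81.8) / (6 * 3.94)
= 9.1000 / 23.6400
= 0.3849

0.3849


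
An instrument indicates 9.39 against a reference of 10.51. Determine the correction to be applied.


Correction = standard - reading
= 10.51 - 9.39
= 1.1200

1.1200


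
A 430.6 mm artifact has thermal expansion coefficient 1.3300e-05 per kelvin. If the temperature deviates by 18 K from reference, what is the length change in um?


dL = L * alpha * dT
= 430.6 * 1.3300e-05 * 18
= 0.1030856 mm
dL_um = 0.1030856 * 1000 = 103.0856 um

103.0856


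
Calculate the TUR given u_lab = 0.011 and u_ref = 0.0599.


TUR = u_lab / u_ref
= 0.011 / 0.0599
= 0.1836

0.1836


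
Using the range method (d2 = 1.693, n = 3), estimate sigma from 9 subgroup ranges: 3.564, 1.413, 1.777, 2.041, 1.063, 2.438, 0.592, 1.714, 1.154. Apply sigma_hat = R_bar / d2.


R_bar = (3.564 + 1.413 + 1.777 + 2.041 + 1.063 + 2.438 + 0.592 + 1.714 + 1.154) / 9
R_bar = 15.756 / 9 = 1.7506667
sigma_hat = R_bar / d2 = 1.7506667 / 1.693 = 1.0341

1.0341


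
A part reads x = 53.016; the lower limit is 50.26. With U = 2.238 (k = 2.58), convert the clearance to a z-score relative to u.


u = U / k = 2.238 / 2.58 = 0.86744186
margin = |LSL - x| = |50.26 - 53.016| = 2.756
z = margin / u = 2.756 / 0.86744186
z = 3.1772

3.1772


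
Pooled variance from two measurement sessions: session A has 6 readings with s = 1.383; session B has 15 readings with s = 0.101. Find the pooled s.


s_p = sqrt(((n1-1)*s1^2 + (n2-1)*s2^2) / (n1+n2-2))
numerator = (6-1)*1.383^2 + (15-1)*0.101^2 = 9.563445 + 0.142814 = 9.706259
denominator = 6 + 15 - 2 = 19
s_p^2 = 9.706259 / 19 = 0.51085574
s_p = sqrt(0.51085574) = 0.7147

0.7147


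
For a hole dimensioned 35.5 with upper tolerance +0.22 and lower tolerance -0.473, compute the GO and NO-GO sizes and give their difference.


GO = nominal - lower_tol (smallest hole = maximum material condition)
GO = 35.5 - 0.473 = 35.027
NO-GO = nominal + upper_tol (largest hole = least material condition)
NO-GO = 35.5 + 0.22 = 35.72
spread = NO-GO - GO = 35.72 - 35.027 = 0.6930

0.6930


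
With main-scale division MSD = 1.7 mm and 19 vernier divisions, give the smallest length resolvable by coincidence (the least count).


LC = MSD / n_div
= 1.7 / 19
= 0.0895

0.0895


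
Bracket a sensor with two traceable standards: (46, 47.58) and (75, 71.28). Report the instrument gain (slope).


slope = (y2 - y1) / (x2 - x1)
= (71.28 - 47.58) / (75 - 46)
= 23.7000 / 29
= 0.8172

0.8172


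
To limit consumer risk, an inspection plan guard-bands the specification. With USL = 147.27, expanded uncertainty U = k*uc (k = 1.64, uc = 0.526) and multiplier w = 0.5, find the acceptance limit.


U = k * uc = 1.64 * 0.526 = 0.86264
guard band g = w * U = 0.5 * 0.86264 = 0.43132
AL = USL - g = 147.27 - 0.43132
AL = 146.8387

146.8387


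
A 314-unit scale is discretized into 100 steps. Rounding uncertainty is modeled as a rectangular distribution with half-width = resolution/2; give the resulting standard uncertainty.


resolution = range / divisions
resolution = 314 / 100 = 3.14
u_res = resolution / (2*sqrt(3))
u_res = 3.14 / 3.4641016
u_res = 0.9064

0.9064


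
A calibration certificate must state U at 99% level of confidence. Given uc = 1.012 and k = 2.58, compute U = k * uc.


U = k * uc
U = 2.58 * 1.012
U = 2.6110

2.6110


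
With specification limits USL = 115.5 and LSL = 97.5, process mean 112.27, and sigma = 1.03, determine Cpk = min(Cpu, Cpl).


Cpu = (USL - mean) / (3*sigma) = (115.5 - 112.27) / (3*1.03) = 1.0453
Cpl = (mean - LSL) / (3*sigma) = (112.27 - 97.5) / (3*1.03) = 4.7799
Cpk = min(Cpu, Cpl) = 1.0453

1.0453


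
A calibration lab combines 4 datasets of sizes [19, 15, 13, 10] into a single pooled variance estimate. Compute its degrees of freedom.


nu = sum_i (n_i - 1)
nu = ((19 - 1) + (15 - 1) + (13 - 1) + (10 - 1))
nu = 18 + 14 + 12 + 9
nu = 53

53


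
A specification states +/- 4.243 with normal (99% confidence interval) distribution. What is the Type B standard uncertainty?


u_B = half_width / 2.576
u_B = 4.243 / 2.576
u_B = 1.6471

1.6471


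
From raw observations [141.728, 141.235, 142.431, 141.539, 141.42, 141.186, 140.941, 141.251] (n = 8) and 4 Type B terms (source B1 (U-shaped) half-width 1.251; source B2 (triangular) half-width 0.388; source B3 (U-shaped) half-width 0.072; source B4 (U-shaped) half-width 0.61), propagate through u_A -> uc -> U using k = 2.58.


mean = (141.728 + 141.235 + 142.431 + 141.539 + 141.42 + 141.186 + 140.941 + 141.251) / 8 = 141.466375
s = sqrt(sum((x - mean)^2)/(n-1)) = 0.45684068
u_A = s / sqrt(n) = 0.45684068 / sqrt(8) = 0.16151757
u_B1 = 1.251 / sqrt(2) = 0.88459058
u_B2 = 0.388 / sqrt(6) = 0.15840034
u_B3 = 0.072 / sqrt(2) = 0.050911688
u_B4 = 0.61 / sqrt(2) = 0.43133514
uc = sqrt(0.16151757^2 + 0.88459058^2 + 0.15840034^2 + 0.050911688^2 + 0.43133514^2) = 1.011099
U = k * uc = 2.58 * 1.011099
U = 2.6086

2.6086


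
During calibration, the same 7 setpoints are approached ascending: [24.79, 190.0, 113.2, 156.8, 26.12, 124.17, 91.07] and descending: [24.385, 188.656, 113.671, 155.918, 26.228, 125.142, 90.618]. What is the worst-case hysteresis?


|24.79 - 24.385| = 0.4050
|190.0 - 188.656| = 1.3440
|113.2 - 113.671| = 0.4710
|156.8 - 155.918| = 0.8820
|26.12 - 26.228| = 0.1080
|124.17 - 125.142| = 0.9720
|91.07 - 90.618| = 0.4520
hysteresis = max(diffs) = 1.3440

1.3440


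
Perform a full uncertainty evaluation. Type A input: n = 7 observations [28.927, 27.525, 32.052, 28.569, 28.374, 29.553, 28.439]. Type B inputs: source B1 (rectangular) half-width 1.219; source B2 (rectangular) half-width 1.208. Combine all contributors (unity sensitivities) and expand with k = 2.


mean = (28.927 + 27.525 + 32.052 + 28.569 + 28.374 + 29.553 + 28.439) / 7 = 29.06271429
s = sqrt(sum((x - mean)^2)/(n-1)) = 1.4529449
u_A = s / sqrt(n) = 1.4529449 / sqrt(7) = 0.54916155
u_B1 = 1.219 / sqrt(3) = 0.70378998
u_B2 = 1.208 / sqrt(3) = 0.69743913
uc = sqrt(0.54916155^2 + 0.70378998^2 + 0.69743913^2) = 1.1328372
U = k * uc = 2 * 1.1328372
U = 2.2657

2.2657


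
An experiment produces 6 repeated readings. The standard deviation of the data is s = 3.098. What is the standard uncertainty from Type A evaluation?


u_A = s / sqrt(n)
u_A = 3.098 / sqrt(6)
u_A = 3.098 / 2.4494897
u_A = 1.2648

1.2648


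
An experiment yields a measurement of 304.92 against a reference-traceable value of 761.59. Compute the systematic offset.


Systematic error = measured - true
= 304.92 - 761.59
= -456.6700

-456.6700


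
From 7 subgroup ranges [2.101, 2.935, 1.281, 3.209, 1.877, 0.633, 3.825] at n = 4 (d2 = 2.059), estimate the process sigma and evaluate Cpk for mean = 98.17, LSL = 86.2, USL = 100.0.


R_bar = (2.101 + 2.935 + 1.281 + 3.209 + 1.877 + 0.633 + 3.825) / 7 = 2.2658571
sigma = R_bar / d2 = 2.2658571 / 2.059 = 1.1004648
Cp = (USL - LSL)/(6*sigma) = (100.0 - 86.2)/(6*1.1004648) = 2.0900
Cpu = (100.0 - 98.17)/(3*1.1004648) = 0.5543
Cpl = (98.17 - 86.2)/(3*1.1004648) = 3.6257
Cpk = min(Cpu, Cpl) = 0.5543

0.5543


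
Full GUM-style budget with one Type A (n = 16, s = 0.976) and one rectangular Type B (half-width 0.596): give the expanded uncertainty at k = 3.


u_A = s / sqrt(n) = 0.976 / sqrt(16) = 0.244
u_B = half_width / sqrt(3) = 0.596 / sqrt(3) = 0.34410076
uc = sqrt(u_A^2 + u_B^2) = sqrt(0.244^2 + 0.34410076^2) = 0.42183093
U = k * uc = 3 * 0.42183093
U = 1.2655

1.2655


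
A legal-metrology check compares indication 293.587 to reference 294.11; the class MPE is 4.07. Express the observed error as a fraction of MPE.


e = indication - reference = 293.587 - 294.11 = -0.5230
|e| = 0.5230
ratio = |e| / MPE = 0.5230 / 4.07
ratio = 0.1285

0.1285


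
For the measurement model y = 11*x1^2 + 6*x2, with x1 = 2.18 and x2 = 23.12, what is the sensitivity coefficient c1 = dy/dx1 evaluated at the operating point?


y = 11*x1^2 + 6*x2
dy/dx1 = 2*11*x1
Evaluate at x1 = 2.18: c1 = 22 * 2.18
c1 = 47.9600

47.9600


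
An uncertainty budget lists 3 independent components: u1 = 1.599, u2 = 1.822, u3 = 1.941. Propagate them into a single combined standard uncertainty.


uc = sqrt(1.599^2 + 1.822^2 + 1.941^2)
uc = sqrt(9.643966)
uc = 3.1055

3.1055


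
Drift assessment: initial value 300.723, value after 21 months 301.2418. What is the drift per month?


rate = (v2 - v1) / months
= (301.2418 - 300.723) / 21
= 0.5188 / 21
= 0.0247

0.0247


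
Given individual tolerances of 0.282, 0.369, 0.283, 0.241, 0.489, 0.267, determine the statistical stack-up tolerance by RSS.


RSS = sqrt(0.282^2 + 0.369^2 + 0.283^2 + 0.241^2 + 0.489^2 + 0.267^2)
= sqrt(0.664265)
= 0.8150

0.8150


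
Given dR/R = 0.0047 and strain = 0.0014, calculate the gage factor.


GF = (dR/R) / epsilon
= 0.0047 / 0.0014
= 3.3571

3.3571


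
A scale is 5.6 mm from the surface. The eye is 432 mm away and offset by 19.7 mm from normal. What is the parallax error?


error = h * offset / d
= 5.6 * 19.7 / 432
= 0.2554

0.2554


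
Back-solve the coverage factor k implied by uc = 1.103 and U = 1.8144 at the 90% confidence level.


k = U / uc
k = 1.8144 / 1.103
k = 1.645

1.645


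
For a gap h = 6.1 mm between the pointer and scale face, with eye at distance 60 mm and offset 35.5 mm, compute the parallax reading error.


error = h * offset / d
= 6.1 * 35.5 / 60
= 3.6092

3.6092


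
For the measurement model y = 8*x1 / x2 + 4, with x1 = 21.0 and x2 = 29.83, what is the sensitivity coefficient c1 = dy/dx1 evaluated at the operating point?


y = 8*x1 / x2 + 4
dy/dx1 = 8/x2
Evaluate at x2 = 29.83: c1 = 8 / 29.83
c1 = 0.2682

0.2682


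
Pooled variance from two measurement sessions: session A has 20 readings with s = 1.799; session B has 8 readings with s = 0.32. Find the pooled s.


s_p = sqrt(((n1-1)*s1^2 + (n2-1)*s2^2) / (n1+n2-2))
numerator = (20-1)*1.799^2 + (8-1)*0.32^2 = 61.491619 + 0.7168 = 62.208419
denominator = 20 + 8 - 2 = 26
s_p^2 = 62.208419 / 26 = 2.3926315
s_p = sqrt(2.3926315) = 1.5468

1.5468


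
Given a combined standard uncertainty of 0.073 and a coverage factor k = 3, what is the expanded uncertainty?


U = k * uc
U = 3 * 0.073
U = 0.2190

0.2190


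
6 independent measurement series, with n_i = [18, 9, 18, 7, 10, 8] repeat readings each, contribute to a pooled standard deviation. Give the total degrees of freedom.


nu = sum_i (n_i - 1)
nu = ((18 - 1) + (9 - 1) + (18 - 1) + (7 - 1) + (10 - 1) + (8 - 1))
nu = 17 + 8 + 17 + 6 + 9 + 7
nu = 64

64


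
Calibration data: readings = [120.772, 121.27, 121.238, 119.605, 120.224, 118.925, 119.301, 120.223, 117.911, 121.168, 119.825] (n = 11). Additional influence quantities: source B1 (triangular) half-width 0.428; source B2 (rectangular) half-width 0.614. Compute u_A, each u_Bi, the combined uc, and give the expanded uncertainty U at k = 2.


mean = (120.772 + 121.27 + 121.238 + 119.605 + 120.224 + 118.925 + 119.301 + 120.223 + 117.911 + 121.168 + 119.825) / 11 = 120.042
s = sqrt(sum((x - mean)^2)/(n-1)) = 1.06682
u_A = s / sqrt(n) = 1.06682 / sqrt(11) = 0.32165833
u_B1 = 0.428 / sqrt(6) = 0.17473027
u_B2 = 0.614 / sqrt(3) = 0.35449307
uc = sqrt(0.32165833^2 + 0.17473027^2 + 0.35449307^2) = 0.50956853
U = k * uc = 2 * 0.50956853
U = 1.0191

1.0191


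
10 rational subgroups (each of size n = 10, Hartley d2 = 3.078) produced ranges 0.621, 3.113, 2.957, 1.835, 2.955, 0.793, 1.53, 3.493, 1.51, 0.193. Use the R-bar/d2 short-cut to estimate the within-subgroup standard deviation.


R_bar = (0.621 + 3.113 + 2.957 + 1.835 + 2.955 + 0.793 + 1.53 + 3.493 + 1.51 + 0.193) / 10
R_bar = 19.0 / 10 = 1.9
sigma_hat = R_bar / d2 = 1.9 / 3.078 = 0.6173

0.6173


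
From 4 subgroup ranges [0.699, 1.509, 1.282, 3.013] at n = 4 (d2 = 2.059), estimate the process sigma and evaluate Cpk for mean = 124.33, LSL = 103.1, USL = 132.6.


R_bar = (0.699 + 1.509 + 1.282 + 3.013) / 4 = 1.62575
sigma = R_bar / d2 = 1.62575 / 2.059 = 0.78958232
Cp = (USL - LSL)/(6*sigma) = (132.6 - 103.1)/(6*0.78958232) = 6.2269
Cpu = (132.6 - 124.33)/(3*0.78958232) = 3.4913
Cpl = (124.33 - 103.1)/(3*0.78958232) = 8.9625
Cpk = min(Cpu, Cpl) = 3.4913

3.4913


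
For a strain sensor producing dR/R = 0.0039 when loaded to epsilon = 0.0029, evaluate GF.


GF = (dR/R) / epsilon
= 0.0039 / 0.0029
= 1.3448

1.3448


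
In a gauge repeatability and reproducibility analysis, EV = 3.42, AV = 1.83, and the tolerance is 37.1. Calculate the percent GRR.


GRR = sqrt(EV^2 + AV^2) = sqrt(3.42^2 + 1.83^2) = 3.8788271
%GRR = GRR / tol * 100 = 3.8788271 / 37.1 * 100
%GRR = 10.4551

10.4551


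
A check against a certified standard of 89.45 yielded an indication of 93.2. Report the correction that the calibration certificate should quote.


Correction = standard - reading
= 89.45 - 93.2
= -3.7500

-3.7500


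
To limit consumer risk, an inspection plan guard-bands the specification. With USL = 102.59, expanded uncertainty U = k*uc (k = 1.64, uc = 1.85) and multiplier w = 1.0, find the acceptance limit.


U = k * uc = 1.64 * 1.85 = 3.034
guard band g = w * U = 1.0 * 3.034 = 3.034
AL = USL - g = 102.59 - 3.034
AL = 99.5560

99.5560


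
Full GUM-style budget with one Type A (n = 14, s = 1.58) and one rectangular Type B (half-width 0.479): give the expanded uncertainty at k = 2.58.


u_A = s / sqrt(n) = 1.58 / sqrt(14) = 0.42227276
u_B = half_width / sqrt(3) = 0.479 / sqrt(3) = 0.27655078
uc = sqrt(u_A^2 + u_B^2) = sqrt(0.42227276^2 + 0.27655078^2) = 0.50477185
U = k * uc = 2.58 * 0.50477185
U = 1.3023

1.3023


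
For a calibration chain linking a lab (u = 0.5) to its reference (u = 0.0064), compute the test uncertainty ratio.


TUR = u_lab / u_ref
= 0.5 / 0.0064
= 78.1250

78.1250


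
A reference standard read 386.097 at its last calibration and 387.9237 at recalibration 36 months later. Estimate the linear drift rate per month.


rate = (v2 - v1) / months
= (387.9237 - 386.097) / 36
= 1.8267 / 36
= 0.0507

0.0507


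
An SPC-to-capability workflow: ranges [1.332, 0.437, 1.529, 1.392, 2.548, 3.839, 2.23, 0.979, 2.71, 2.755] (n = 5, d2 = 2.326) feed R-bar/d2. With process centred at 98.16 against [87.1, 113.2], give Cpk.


R_bar = (1.332 + 0.437 + 1.529 + 1.392 + 2.548 + 3.839 + 2.23 + 0.979 + 2.71 + 2.755) / 10 = 1.9751
sigma = R_bar / d2 = 1.9751 / 2.326 = 0.84914015
Cp = (USL - LSL)/(6*sigma) = (113.2 - 87.1)/(6*0.84914015) = 5.1228
Cpu = (113.2 - 98.16)/(3*0.84914015) = 5.9040
Cpl = (98.16 - 87.1)/(3*0.84914015) = 4.3416
Cpk = min(Cpu, Cpl) = 4.3416

4.3416


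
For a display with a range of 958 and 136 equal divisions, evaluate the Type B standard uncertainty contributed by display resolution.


resolution = range / divisions
resolution = 958 / 136 = 7.0441176
u_res = resolution / (2*sqrt(3))
u_res = 7.0441176 / 3.4641016
u_res = 2.0335

2.0335


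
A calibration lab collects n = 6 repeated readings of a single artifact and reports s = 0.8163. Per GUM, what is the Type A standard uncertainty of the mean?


u_A = s / sqrt(n)
u_A = 0.8163 / sqrt(6)
u_A = 0.8163 / 2.4494897
u_A = 0.3333

0.3333


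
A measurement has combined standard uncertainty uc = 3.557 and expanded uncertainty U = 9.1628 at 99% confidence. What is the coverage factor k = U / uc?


k = U / uc
k = 9.1628 / 3.557
k = 2.576

2.576


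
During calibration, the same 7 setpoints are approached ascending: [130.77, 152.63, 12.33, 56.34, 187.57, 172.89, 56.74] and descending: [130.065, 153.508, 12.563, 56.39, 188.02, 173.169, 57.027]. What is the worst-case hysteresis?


|130.77 - 130.065| = 0.7050
|152.63 - 153.508| = 0.8780
|12.33 - 12.563| = 0.2330
|56.34 - 56.39| = 0.0500
|187.57 - 188.02| = 0.4500
|172.89 - 173.169| = 0.2790
|56.74 - 57.027| = 0.2870
hysteresis = max(diffs) = 0.8780

0.8780


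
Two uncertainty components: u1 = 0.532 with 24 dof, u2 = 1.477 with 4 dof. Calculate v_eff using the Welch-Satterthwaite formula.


uc = sqrt(u1^2 + u2^2) = sqrt(0.532^2 + 1.477^2) = 1.5698895
v_eff = uc^4 / (u1^4/v1 + u2^4/v2)
= 1.5698895^4 / (0.532^4/24 + 1.477^4/4)
= 6.0740217 / 1.1931048
v_eff = 5.0909

5.0909


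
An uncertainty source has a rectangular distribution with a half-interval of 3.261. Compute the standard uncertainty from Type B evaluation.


u_B = half_width / sqrt(3)
u_B = 3.261 / 1.7320508
u_B = 1.8827

1.8827


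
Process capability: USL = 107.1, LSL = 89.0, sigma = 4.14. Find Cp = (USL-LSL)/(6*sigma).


Cp = (USL - LSL) / (6 * sigma)
= (107.1 - 89.0) / (6 * 4.14)
= 18.1000 / 24.8400
= 0.7287

0.7287


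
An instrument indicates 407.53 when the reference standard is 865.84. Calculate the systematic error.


Systematic error = measured - true
= 407.53 - 865.84
= -458.3100

-458.3100


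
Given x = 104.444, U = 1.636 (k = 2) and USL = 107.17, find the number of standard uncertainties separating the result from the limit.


u = U / k = 1.636 / 2 = 0.818
margin = |USL - x| = |107.17 - 104.444| = 2.726
z = margin / u = 2.726 / 0.818
z = 3.3325

3.3325


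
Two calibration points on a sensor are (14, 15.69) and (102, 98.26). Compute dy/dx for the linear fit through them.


slope = (y2 - y1) / (x2 - x1)
= (98.26 - 15.69) / (102 - 14)
= 82.5700 / 88
= 0.9383

0.9383


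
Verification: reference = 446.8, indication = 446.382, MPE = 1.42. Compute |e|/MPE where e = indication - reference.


e = indication - reference = 446.382 - 446.8 = -0.4180
|e| = 0.4180
ratio = |e| / MPE = 0.4180 / 1.42
ratio = 0.2944

0.2944


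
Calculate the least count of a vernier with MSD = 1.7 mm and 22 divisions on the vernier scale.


LC = MSD / n_div
= 1.7 / 22
= 0.0773

0.0773


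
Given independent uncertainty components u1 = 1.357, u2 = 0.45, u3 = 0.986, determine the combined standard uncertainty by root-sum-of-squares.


uc = sqrt(1.357^2 + 0.45^2 + 0.986^2)
uc = sqrt(3.016145)
uc = 1.7367

1.7367


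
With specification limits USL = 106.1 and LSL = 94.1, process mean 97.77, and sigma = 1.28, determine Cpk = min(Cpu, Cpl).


Cpu = (USL - mean) / (3*sigma) = (106.1 - 97.77) / (3*1.28) = 2.1693
Cpl = (mean - LSL) / (3*sigma) = (97.77 - 94.1) / (3*1.28) = 0.9557
Cpk = min(Cpu, Cpl) = 0.9557

0.9557


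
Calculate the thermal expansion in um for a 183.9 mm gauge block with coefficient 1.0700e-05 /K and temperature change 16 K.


dL = L * alpha * dT
= 183.9 * 1.0700e-05 * 16
= 0.0314837 mm
dL_um = 0.0314837 * 1000 = 31.4837 um

31.4837


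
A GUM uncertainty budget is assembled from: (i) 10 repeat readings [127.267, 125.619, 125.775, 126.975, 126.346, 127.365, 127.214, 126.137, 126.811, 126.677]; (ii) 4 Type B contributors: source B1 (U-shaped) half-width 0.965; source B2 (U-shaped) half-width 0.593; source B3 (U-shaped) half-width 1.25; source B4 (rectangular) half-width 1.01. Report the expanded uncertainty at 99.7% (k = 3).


mean = (127.267 + 125.619 + 125.775 + 126.975 + 126.346 + 127.365 + 127.214 + 126.137 + 126.811 + 126.677) / 10 = 126.6186
s = sqrt(sum((x - mean)^2)/(n-1)) = 0.62508634
u_A = s / sqrt(n) = 0.62508634 / sqrt(10) = 0.19766966
u_B1 = 0.965 / sqrt(2) = 0.68235804
u_B2 = 0.593 / sqrt(2) = 0.41931432
u_B3 = 1.25 / sqrt(2) = 0.88388348
u_B4 = 1.01 / sqrt(3) = 0.58312377
uc = sqrt(0.19766966^2 + 0.68235804^2 + 0.41931432^2 + 0.88388348^2 + 0.58312377^2) = 1.3423091
U = k * uc = 3 * 1.3423091
U = 4.0269

4.0269


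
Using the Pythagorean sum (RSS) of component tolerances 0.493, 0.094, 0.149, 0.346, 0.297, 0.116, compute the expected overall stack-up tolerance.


RSS = sqrt(0.493^2 + 0.094^2 + 0.149^2 + 0.346^2 + 0.297^2 + 0.116^2)
= sqrt(0.495467)
= 0.7039

0.7039


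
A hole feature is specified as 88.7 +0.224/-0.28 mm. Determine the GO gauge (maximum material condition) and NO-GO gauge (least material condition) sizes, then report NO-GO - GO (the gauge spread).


GO = nominal - lower_tol (smallest hole = maximum material condition)
GO = 88.7 - 0.28 = 88.42
NO-GO = nominal + upper_tol (largest hole = least material condition)
NO-GO = 88.7 + 0.224 = 88.924
spread = NO-GO - GO = 88.924 - 88.42 = 0.5040

0.5040


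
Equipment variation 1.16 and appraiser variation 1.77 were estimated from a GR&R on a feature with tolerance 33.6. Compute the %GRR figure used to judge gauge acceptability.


GRR = sqrt(EV^2 + AV^2) = sqrt(1.16^2 + 1.77^2) = 2.1162467
%GRR = GRR / tol * 100 = 2.1162467 / 33.6 * 100
%GRR = 6.2984

6.2984


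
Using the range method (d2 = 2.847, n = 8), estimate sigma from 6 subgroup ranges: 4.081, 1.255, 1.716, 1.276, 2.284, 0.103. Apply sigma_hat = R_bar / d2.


R_bar = (4.081 + 1.255 + 1.716 + 1.276 + 2.284 + 0.103) / 6
R_bar = 10.715 / 6 = 1.7858333
sigma_hat = R_bar / d2 = 1.7858333 / 2.847 = 0.6273

0.6273


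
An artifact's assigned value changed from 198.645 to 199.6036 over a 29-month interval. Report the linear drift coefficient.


rate = (v2 - v1) / months
= (199.6036 - 198.645) / 29
= 0.9586 / 29
= 0.0331

0.0331


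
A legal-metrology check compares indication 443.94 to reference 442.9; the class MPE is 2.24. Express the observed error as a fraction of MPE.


e = indication - reference = 443.94 - 442.9 = 1.0400
|e| = 1.0400
ratio = |e| / MPE = 1.0400 / 2.24
ratio = 0.4643

0.4643


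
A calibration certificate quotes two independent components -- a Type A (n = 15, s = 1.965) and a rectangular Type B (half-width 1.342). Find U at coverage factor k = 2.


u_A = s / sqrt(n) = 1.965 / sqrt(15) = 0.50736082
u_B = half_width / sqrt(3) = 1.342 / sqrt(3) = 0.77480406
uc = sqrt(u_A^2 + u_B^2) = sqrt(0.50736082^2 + 0.77480406^2) = 0.92614056
U = k * uc = 2 * 0.92614056
U = 1.8523

1.8523


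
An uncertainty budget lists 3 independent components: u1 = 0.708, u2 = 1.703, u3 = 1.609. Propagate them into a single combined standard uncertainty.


uc = sqrt(0.708^2 + 1.703^2 + 1.609^2)
uc = sqrt(5.990354)
uc = 2.4475

2.4475


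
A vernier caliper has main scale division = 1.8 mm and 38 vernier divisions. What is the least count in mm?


LC = MSD / n_div
= 1.8 / 38
= 0.0474

0.0474


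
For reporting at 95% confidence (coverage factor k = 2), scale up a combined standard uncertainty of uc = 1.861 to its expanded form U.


U = k * uc
U = 2 * 1.861
U = 3.7220

3.7220


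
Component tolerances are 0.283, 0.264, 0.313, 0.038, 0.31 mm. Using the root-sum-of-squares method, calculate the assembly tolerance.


RSS = sqrt(0.283^2 + 0.264^2 + 0.313^2 + 0.038^2 + 0.31^2)
= sqrt(0.345298)
= 0.5876

0.5876


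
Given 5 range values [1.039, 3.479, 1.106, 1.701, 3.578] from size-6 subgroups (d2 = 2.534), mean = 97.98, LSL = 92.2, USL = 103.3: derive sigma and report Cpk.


R_bar = (1.039 + 3.479 + 1.106 + 1.701 + 3.578) / 5 = 2.1806
sigma = R_bar / d2 = 2.1806 / 2.534 = 0.8605367
Cp = (USL - LSL)/(6*sigma) = (103.3 - 92.2)/(6*0.8605367) = 2.1498
Cpu = (103.3 - 97.98)/(3*0.8605367) = 2.0607
Cpl = (97.98 - 92.2)/(3*0.8605367) = 2.2389
Cpk = min(Cpu, Cpl) = 2.0607

2.0607


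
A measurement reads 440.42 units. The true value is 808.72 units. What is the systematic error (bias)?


Systematic error = measured - true
= 440.42 - 808.72
= -368.3000

-368.3000


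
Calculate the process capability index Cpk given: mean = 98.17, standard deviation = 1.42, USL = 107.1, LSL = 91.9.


Cpu = (USL - mean) / (3*sigma) = (107.1 - 98.17) / (3*1.42) = 2.0962
Cpl = (mean - LSL) / (3*sigma) = (98.17 - 91.9) / (3*1.42) = 1.4718
Cpk = min(Cpu, Cpl) = 1.4718

1.4718


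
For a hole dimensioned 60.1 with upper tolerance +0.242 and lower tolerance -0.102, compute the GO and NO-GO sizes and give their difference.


GO = nominal - lower_tol (smallest hole = maximum material condition)
GO = 60.1 - 0.102 = 59.998
NO-GO = nominal + upper_tol (largest hole = least material condition)
NO-GO = 60.1 + 0.242 = 60.342
spread = NO-GO - GO = 60.342 - 59.998 = 0.3440

0.3440


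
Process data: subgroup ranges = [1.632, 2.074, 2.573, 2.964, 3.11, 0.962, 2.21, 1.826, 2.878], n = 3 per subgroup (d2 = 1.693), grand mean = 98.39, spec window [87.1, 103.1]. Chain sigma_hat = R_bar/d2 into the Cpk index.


R_bar = (1.632 + 2.074 + 2.573 + 2.964 + 3.11 + 0.962 + 2.21 + 1.826 + 2.878) / 9 = 2.2476667
sigma = R_bar / d2 = 2.2476667 / 1.693 = 1.3276236
Cp = (USL - LSL)/(6*sigma) = (103.1 - 87.1)/(6*1.3276236) = 2.0086
Cpu = (103.1 - 98.39)/(3*1.3276236) = 1.1826
Cpl = (98.39 - 87.1)/(3*1.3276236) = 2.8346
Cpk = min(Cpu, Cpl) = 1.1826

1.1826


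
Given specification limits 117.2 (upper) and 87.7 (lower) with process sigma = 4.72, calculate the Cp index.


Cp = (USL - LSL) / (6 * sigma)
= (117.2 - 87.7) / (6 * 4.72)
= 29.5000 / 28.3200
= 1.0417

1.0417


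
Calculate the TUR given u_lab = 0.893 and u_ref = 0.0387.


TUR = u_lab / u_ref
= 0.893 / 0.0387
= 23.0749

23.0749


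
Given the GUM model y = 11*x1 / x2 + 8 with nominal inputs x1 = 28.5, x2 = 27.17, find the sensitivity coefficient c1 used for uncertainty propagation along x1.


y = 11*x1 / x2 + 8
dy/dx1 = 11/x2
Evaluate at x2 = 27.17: c1 = 11 / 27.17
c1 = 0.4049

0.4049


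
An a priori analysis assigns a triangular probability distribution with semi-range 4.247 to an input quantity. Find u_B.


u_B = half_width / sqrt(6)
u_B = 4.247 / 2.4494897
u_B = 1.7338

1.7338


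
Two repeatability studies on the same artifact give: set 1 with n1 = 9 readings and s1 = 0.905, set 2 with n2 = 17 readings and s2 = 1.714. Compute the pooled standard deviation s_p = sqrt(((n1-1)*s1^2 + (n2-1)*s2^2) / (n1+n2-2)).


s_p = sqrt(((n1-1)*s1^2 + (n2-1)*s2^2) / (n1+n2-2))
numerator = (9-1)*0.905^2 + (17-1)*1.714^2 = 6.5522 + 47.004736 = 53.556936
denominator = 9 + 17 - 2 = 24
s_p^2 = 53.556936 / 24 = 2.231539
s_p = sqrt(2.231539) = 1.4938

1.4938


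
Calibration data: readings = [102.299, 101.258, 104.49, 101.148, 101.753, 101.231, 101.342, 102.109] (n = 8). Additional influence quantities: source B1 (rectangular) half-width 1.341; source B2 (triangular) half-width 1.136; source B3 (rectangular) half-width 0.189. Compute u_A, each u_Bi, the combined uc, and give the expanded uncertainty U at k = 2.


mean = (102.299 + 101.258 + 104.49 + 101.148 + 101.753 + 101.231 + 101.342 + 102.109) / 8 = 101.95375
s = sqrt(sum((x - mean)^2)/(n-1)) = 1.1113744
u_A = s / sqrt(n) = 1.1113744 / sqrt(8) = 0.39293019
u_B1 = 1.341 / sqrt(3) = 0.77422671
u_B2 = 1.136 / sqrt(6) = 0.46377006
u_B3 = 0.189 / sqrt(3) = 0.1091192
uc = sqrt(0.39293019^2 + 0.77422671^2 + 0.46377006^2 + 0.1091192^2) = 0.99035893
U = k * uc = 2 * 0.99035893
U = 1.9807

1.9807


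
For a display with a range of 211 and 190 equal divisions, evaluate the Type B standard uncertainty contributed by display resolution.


resolution = range / divisions
resolution = 211 / 190 = 1.1105263
u_res = resolution / (2*sqrt(3))
u_res = 1.1105263 / 3.4641016
u_res = 0.3206

0.3206


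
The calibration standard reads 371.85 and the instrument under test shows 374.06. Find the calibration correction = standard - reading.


Correction = standard - reading
= 371.85 - 374.06
= -2.2100

-2.2100


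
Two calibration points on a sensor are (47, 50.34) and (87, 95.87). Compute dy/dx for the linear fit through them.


slope = (y2 - y1) / (x2 - x1)
= (95.87 - 50.34) / (87 - 47)
= 45.5300 / 40
= 1.1382

1.1382


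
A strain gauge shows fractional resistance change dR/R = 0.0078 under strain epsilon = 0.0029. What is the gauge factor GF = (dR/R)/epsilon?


GF = (dR/R) / epsilon
= 0.0078 / 0.0029
= 2.6897

2.6897


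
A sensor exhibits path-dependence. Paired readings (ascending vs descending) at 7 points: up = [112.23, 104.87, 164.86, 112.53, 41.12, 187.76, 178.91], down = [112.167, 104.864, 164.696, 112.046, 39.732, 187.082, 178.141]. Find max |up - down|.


|112.23 - 112.167| = 0.0630
|104.87 - 104.864| = 0.0060
|164.86 - 164.696| = 0.1640
|112.53 - 112.046| = 0.4840
|41.12 - 39.732| = 1.3880
|187.76 - 187.082| = 0.6780
|178.91 - 178.141| = 0.7690
hysteresis = max(diffs) = 1.3880

1.3880
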